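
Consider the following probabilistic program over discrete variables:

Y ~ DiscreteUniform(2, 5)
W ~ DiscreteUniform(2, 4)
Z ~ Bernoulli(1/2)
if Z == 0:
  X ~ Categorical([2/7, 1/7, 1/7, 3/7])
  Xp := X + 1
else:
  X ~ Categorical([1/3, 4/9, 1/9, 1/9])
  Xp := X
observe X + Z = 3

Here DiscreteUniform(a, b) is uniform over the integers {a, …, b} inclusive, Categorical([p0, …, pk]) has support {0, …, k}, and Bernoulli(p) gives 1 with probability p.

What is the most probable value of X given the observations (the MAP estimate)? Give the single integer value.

argmax_v P(X = v | obs) = 3

Enumerate traces; 24 have nonzero weight after conditioning:
  (Y=2, W=2, Z=0, X=3) weight 1/56
  (Y=2, W=2, Z=1, X=2) weight 1/216
  (Y=2, W=3, Z=0, X=3) weight 1/56
  (Y=2, W=3, Z=1, X=2) weight 1/216
  (Y=2, W=4, Z=0, X=3) weight 1/56
  (Y=2, W=4, Z=1, X=2) weight 1/216
  (Y=3, W=2, Z=0, X=3) weight 1/56
  (Y=3, W=2, Z=1, X=2) weight 1/216
  … 16 more
Group by X:
  weight(X=2) = 1/18
  weight(X=3) = 3/14
Total weight = 1/18 + 3/14 = 17/63
P(X=2 | obs) = 1/18 / 17/63 = 7/34
P(X=3 | obs) = 3/14 / 17/63 = 27/34
argmax = 3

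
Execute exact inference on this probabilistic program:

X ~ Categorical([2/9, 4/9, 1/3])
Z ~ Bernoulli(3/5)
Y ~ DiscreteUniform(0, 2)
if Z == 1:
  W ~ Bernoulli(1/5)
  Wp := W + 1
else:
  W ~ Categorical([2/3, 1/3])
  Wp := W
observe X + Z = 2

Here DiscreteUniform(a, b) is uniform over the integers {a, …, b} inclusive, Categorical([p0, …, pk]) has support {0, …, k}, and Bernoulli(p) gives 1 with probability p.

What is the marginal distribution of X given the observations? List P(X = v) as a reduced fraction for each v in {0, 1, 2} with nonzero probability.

P(X=1) = 2/3, P(X=2) = 1/3

Enumerate traces; 12 have nonzero weight after conditioning:
  (X=1, Z=1, Y=0, W=0) weight 16/225
  (X=1, Z=1, Y=0, W=1) weight 4/225
  (X=1, Z=1, Y=1, W=0) weight 16/225
  (X=1, Z=1, Y=1, W=1) weight 4/225
  (X=1, Z=1, Y=2, W=0) weight 16/225
  (X=1, Z=1, Y=2, W=1) weight 4/225
  (X=2, Z=0, Y=0, W=0) weight 4/135
  (X=2, Z=0, Y=0, W=1) weight 2/135
  … 4 more
Group by X:
  weight(X=1) = 4/15
  weight(X=2) = 2/15
Total weight = 4/15 + 2/15 = 2/5
P(X=1 | obs) = 4/15 / 2/5 = 2/3
P(X=2 | obs) = 2/15 / 2/5 = 1/3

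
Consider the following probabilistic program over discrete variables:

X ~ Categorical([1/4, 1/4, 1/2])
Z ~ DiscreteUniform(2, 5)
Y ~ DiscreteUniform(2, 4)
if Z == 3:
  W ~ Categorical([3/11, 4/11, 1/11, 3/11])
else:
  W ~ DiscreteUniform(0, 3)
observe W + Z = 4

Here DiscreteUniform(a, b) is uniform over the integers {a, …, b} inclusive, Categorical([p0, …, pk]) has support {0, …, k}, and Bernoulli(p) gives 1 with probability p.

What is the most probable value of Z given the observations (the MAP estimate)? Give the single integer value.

argmax_v P(Z = v | obs) = 3

Enumerate traces; 27 have nonzero weight after conditioning:
  (X=0, Z=2, Y=2, W=2) weight 1/192
  (X=0, Z=2, Y=3, W=2) weight 1/192
  (X=0, Z=2, Y=4, W=2) weight 1/192
  (X=0, Z=3, Y=2, W=1) weight 1/132
  (X=0, Z=3, Y=3, W=1) weight 1/132
  (X=0, Z=3, Y=4, W=1) weight 1/132
  (X=0, Z=4, Y=2, W=0) weight 1/192
  (X=0, Z=4, Y=3, W=0) weight 1/192
  … 19 more
Group by Z:
  weight(Z=2) = 1/16
  weight(Z=3) = 1/11
  weight(Z=4) = 1/16
Total weight = 1/16 + 1/11 + 1/16 = 19/88
P(Z=2 | obs) = 1/16 / 19/88 = 11/38
P(Z=3 | obs) = 1/11 / 19/88 = 8/19
P(Z=4 | obs) = 1/16 / 19/88 = 11/38
argmax = 3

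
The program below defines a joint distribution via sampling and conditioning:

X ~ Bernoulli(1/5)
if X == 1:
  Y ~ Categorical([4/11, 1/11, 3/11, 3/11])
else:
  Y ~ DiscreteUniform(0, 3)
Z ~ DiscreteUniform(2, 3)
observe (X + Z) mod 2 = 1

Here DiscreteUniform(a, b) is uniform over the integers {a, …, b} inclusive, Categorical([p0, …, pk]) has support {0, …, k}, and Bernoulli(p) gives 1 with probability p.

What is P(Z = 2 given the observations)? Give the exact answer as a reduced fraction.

P(Z = 2 | obs) = 1/5

Enumerate traces; 8 have nonzero weight after conditioning:
  (X=0, Y=0, Z=3) weight 1/10
  (X=0, Y=1, Z=3) weight 1/10
  (X=0, Y=2, Z=3) weight 1/10
  (X=0, Y=3, Z=3) weight 1/10
  (X=1, Y=0, Z=2) weight 2/55
  (X=1, Y=1, Z=2) weight 1/110
  (X=1, Y=2, Z=2) weight 3/110
  (X=1, Y=3, Z=2) weight 3/110
Group by Z:
  weight(Z=2) = 1/10
  weight(Z=3) = 2/5
Total weight = 1/10 + 2/5 = 1/2
P(Z=2 | obs) = 1/10 / 1/2 = 1/5
P(Z=3 | obs) = 2/5 / 1/2 = 4/5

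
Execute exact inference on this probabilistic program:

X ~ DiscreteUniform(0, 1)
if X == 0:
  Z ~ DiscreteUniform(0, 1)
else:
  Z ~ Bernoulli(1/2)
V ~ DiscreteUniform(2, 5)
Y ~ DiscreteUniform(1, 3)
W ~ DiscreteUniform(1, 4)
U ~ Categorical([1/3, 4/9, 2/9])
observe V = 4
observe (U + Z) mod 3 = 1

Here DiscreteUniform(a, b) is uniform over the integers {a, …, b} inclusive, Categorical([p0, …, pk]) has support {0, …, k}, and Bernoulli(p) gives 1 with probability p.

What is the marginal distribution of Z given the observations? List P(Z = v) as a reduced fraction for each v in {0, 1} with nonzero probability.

P(Z=0) = 4/7, P(Z=1) = 3/7

Enumerate traces; 48 have nonzero weight after conditioning:
  (X=0, Z=0, V=4, Y=1, W=1, U=1) weight 1/432
  (X=0, Z=0, V=4, Y=1, W=2, U=1) weight 1/432
  (X=0, Z=0, V=4, Y=1, W=3, U=1) weight 1/432
  (X=0, Z=0, V=4, Y=1, W=4, U=1) weight 1/432
  (X=0, Z=0, V=4, Y=2, W=1, U=1) weight 1/432
  (X=0, Z=0, V=4, Y=2, W=2, U=1) weight 1/432
  (X=0, Z=0, V=4, Y=2, W=3, U=1) weight 1/432
  (X=0, Z=0, V=4, Y=2, W=4, U=1) weight 1/432
  (X=0, Z=1, V=4, Y=1, W=1, U=0) weight 1/576
  … 39 more
Group by Z:
  weight(Z=0) = 1/18
  weight(Z=1) = 1/24
Total weight = 1/18 + 1/24 = 7/72
P(Z=0 | obs) = 1/18 / 7/72 = 4/7
P(Z=1 | obs) = 1/24 / 7/72 = 3/7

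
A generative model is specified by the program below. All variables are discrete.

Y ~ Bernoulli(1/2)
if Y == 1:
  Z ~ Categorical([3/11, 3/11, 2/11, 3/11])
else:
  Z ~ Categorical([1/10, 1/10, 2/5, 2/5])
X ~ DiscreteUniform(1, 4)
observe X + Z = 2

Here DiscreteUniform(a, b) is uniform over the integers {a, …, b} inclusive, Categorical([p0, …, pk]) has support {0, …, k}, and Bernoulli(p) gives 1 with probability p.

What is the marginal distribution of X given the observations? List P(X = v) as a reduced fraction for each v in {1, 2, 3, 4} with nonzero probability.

Enumerate traces; 4 have nonzero weight after conditioning:
  (Y=0, Z=0, X=2) weight 1/80
  (Y=0, Z=1, X=1) weight 1/80
  (Y=1, Z=0, X=2) weight 3/88
  (Y=1, Z=1, X=1) weight 3/88
Group by X:
  weight(X=1) = 41/880
  weight(X=2) = 41/880
Total weight = 41/880 + 41/880 = 41/440
P(X=1 | obs) = 41/880 / 41/440 = 1/2
P(X=2 | obs) = 41/880 / 41/440 = 1/2

P(X=1) = 1/2, P(X=2) = 1/2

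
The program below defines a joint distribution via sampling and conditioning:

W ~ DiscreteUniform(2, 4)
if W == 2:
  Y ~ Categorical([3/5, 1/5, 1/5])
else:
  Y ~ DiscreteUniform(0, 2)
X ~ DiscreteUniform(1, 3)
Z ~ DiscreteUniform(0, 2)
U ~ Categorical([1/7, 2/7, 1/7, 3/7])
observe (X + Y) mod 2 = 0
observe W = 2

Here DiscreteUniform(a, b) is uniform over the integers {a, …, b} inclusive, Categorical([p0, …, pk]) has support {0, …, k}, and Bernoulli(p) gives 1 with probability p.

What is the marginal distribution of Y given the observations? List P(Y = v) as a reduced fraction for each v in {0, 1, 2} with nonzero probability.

Enumerate traces; 48 have nonzero weight after conditioning:
  (W=2, Y=0, X=2, Z=0, U=0) weight 1/315
  (W=2, Y=0, X=2, Z=0, U=1) weight 2/315
  (W=2, Y=0, X=2, Z=0, U=2) weight 1/315
  (W=2, Y=0, X=2, Z=0, U=3) weight 1/105
  (W=2, Y=0, X=2, Z=1, U=0) weight 1/315
  (W=2, Y=0, X=2, Z=1, U=1) weight 2/315
  (W=2, Y=0, X=2, Z=1, U=2) weight 1/315
  (W=2, Y=0, X=2, Z=1, U=3) weight 1/105
  (W=2, Y=1, X=1, Z=0, U=0) weight 1/945
  (W=2, Y=2, X=2, Z=0, U=0) weight 1/945
  … 38 more
Group by Y:
  weight(Y=0) = 1/15
  weight(Y=1) = 2/45
  weight(Y=2) = 1/45
Total weight = 1/15 + 2/45 + 1/45 = 2/15
P(Y=0 | obs) = 1/15 / 2/15 = 1/2
P(Y=1 | obs) = 2/45 / 2/15 = 1/3
P(Y=2 | obs) = 1/45 / 2/15 = 1/6

P(Y=0) = 1/2, P(Y=1) = 1/3, P(Y=2) = 1/6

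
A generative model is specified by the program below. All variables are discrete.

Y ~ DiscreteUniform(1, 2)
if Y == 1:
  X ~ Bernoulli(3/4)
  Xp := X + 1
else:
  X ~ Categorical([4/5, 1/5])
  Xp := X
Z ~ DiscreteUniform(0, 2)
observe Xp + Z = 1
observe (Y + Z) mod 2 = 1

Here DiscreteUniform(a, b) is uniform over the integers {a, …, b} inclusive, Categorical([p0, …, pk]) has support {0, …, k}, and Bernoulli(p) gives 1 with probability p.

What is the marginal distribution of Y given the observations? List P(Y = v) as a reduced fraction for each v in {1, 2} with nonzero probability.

Enumerate traces; 2 have nonzero weight after conditioning:
  (Y=1, X=0, Z=0) weight 1/24
  (Y=2, X=0, Z=1) weight 2/15
Group by Y:
  weight(Y=1) = 1/24
  weight(Y=2) = 2/15
Total weight = 1/24 + 2/15 = 7/40
P(Y=1 | obs) = 1/24 / 7/40 = 5/21
P(Y=2 | obs) = 2/15 / 7/40 = 16/21

P(Y=1) = 5/21, P(Y=2) = 16/21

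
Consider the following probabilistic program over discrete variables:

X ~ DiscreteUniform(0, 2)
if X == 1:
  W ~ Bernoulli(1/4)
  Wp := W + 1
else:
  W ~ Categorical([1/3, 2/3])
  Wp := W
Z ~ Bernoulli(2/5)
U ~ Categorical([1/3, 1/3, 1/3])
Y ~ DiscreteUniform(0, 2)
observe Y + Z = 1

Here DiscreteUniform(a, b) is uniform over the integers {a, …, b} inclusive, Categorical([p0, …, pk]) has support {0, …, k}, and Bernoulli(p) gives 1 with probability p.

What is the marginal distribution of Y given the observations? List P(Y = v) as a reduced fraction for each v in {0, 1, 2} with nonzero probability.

Enumerate traces; 36 have nonzero weight after conditioning:
  (X=0, W=0, Z=0, U=0, Y=1) weight 1/135
  (X=0, W=0, Z=0, U=1, Y=1) weight 1/135
  (X=0, W=0, Z=0, U=2, Y=1) weight 1/135
  (X=0, W=0, Z=1, U=0, Y=0) weight 2/405
  (X=0, W=0, Z=1, U=1, Y=0) weight 2/405
  (X=0, W=0, Z=1, U=2, Y=0) weight 2/405
  (X=0, W=1, Z=0, U=0, Y=1) weight 2/135
  (X=0, W=1, Z=0, U=1, Y=1) weight 2/135
  … 28 more
Group by Y:
  weight(Y=0) = 2/15
  weight(Y=1) = 1/5
Total weight = 2/15 + 1/5 = 1/3
P(Y=0 | obs) = 2/15 / 1/3 = 2/5
P(Y=1 | obs) = 1/5 / 1/3 = 3/5

P(Y=0) = 2/5, P(Y=1) = 3/5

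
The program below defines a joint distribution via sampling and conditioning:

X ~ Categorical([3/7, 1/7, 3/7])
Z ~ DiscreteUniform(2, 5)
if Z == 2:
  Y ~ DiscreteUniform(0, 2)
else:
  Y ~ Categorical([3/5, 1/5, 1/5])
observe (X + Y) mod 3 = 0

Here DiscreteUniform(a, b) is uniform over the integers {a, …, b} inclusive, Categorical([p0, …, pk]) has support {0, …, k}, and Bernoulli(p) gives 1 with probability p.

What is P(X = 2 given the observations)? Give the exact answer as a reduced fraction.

Enumerate traces; 12 have nonzero weight after conditioning:
  (X=0, Z=2, Y=0) weight 1/28
  (X=0, Z=3, Y=0) weight 9/140
  (X=0, Z=4, Y=0) weight 9/140
  (X=0, Z=5, Y=0) weight 9/140
  (X=1, Z=2, Y=2) weight 1/84
  (X=1, Z=3, Y=2) weight 1/140
  (X=1, Z=4, Y=2) weight 1/140
  (X=1, Z=5, Y=2) weight 1/140
  (X=2, Z=2, Y=1) weight 1/28
  … 3 more
Group by X:
  weight(X=0) = 8/35
  weight(X=1) = 1/30
  weight(X=2) = 1/10
Total weight = 8/35 + 1/30 + 1/10 = 38/105
P(X=0 | obs) = 8/35 / 38/105 = 12/19
P(X=1 | obs) = 1/30 / 38/105 = 7/76
P(X=2 | obs) = 1/10 / 38/105 = 21/76

P(X = 2 | obs) = 21/76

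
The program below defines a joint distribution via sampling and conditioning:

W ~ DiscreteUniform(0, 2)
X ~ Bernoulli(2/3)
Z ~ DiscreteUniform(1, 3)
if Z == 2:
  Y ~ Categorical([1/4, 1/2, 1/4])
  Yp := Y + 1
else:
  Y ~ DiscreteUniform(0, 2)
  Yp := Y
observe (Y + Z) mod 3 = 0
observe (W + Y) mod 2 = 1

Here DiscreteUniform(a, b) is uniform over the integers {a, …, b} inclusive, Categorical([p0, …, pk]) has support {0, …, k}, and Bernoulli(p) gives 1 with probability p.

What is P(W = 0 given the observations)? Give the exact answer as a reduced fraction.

Enumerate traces; 8 have nonzero weight after conditioning:
  (W=0, X=0, Z=2, Y=1) weight 1/54
  (W=0, X=1, Z=2, Y=1) weight 1/27
  (W=1, X=0, Z=1, Y=2) weight 1/81
  (W=1, X=0, Z=3, Y=0) weight 1/81
  (W=1, X=1, Z=1, Y=2) weight 2/81
  (W=1, X=1, Z=3, Y=0) weight 2/81
  (W=2, X=0, Z=2, Y=1) weight 1/54
  (W=2, X=1, Z=2, Y=1) weight 1/27
Group by W:
  weight(W=0) = 1/18
  weight(W=1) = 2/27
  weight(W=2) = 1/18
Total weight = 1/18 + 2/27 + 1/18 = 5/27
P(W=0 | obs) = 1/18 / 5/27 = 3/10
P(W=1 | obs) = 2/27 / 5/27 = 2/5
P(W=2 | obs) = 1/18 / 5/27 = 3/10

P(W = 0 | obs) = 3/10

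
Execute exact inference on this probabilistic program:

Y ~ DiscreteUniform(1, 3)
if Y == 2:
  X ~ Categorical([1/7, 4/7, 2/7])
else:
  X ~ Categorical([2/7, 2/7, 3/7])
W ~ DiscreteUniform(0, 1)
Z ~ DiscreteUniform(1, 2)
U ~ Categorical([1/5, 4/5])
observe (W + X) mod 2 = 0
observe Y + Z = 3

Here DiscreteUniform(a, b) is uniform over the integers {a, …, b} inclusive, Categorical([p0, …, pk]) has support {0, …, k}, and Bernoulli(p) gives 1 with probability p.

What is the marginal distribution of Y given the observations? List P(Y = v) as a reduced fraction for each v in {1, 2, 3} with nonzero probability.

Enumerate traces; 12 have nonzero weight after conditioning:
  (Y=1, X=0, W=0, Z=2, U=0) weight 1/210
  (Y=1, X=0, W=0, Z=2, U=1) weight 2/105
  (Y=1, X=1, W=1, Z=2, U=0) weight 1/210
  (Y=1, X=1, W=1, Z=2, U=1) weight 2/105
  (Y=1, X=2, W=0, Z=2, U=0) weight 1/140
  (Y=1, X=2, W=0, Z=2, U=1) weight 1/35
  (Y=2, X=0, W=0, Z=1, U=0) weight 1/420
  (Y=2, X=0, W=0, Z=1, U=1) weight 1/105
  … 4 more
Group by Y:
  weight(Y=1) = 1/12
  weight(Y=2) = 1/12
Total weight = 1/12 + 1/12 = 1/6
P(Y=1 | obs) = 1/12 / 1/6 = 1/2
P(Y=2 | obs) = 1/12 / 1/6 = 1/2

P(Y=1) = 1/2, P(Y=2) = 1/2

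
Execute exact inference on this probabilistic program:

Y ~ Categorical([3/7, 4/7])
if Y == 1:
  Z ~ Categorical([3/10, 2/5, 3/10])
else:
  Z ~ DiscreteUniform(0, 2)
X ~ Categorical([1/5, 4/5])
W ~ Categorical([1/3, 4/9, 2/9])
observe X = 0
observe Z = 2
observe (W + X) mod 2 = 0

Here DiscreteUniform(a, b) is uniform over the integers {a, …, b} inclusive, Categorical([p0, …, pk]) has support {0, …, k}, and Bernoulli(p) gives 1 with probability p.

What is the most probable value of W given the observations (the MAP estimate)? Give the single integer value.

argmax_v P(W = v | obs) = 0

Enumerate traces; 4 have nonzero weight after conditioning:
  (Y=0, Z=2, X=0, W=0) weight 1/105
  (Y=0, Z=2, X=0, W=2) weight 2/315
  (Y=1, Z=2, X=0, W=0) weight 2/175
  (Y=1, Z=2, X=0, W=2) weight 4/525
Group by W:
  weight(W=0) = 11/525
  weight(W=2) = 22/1575
Total weight = 11/525 + 22/1575 = 11/315
P(W=0 | obs) = 11/525 / 11/315 = 3/5
P(W=2 | obs) = 22/1575 / 11/315 = 2/5
argmax = 0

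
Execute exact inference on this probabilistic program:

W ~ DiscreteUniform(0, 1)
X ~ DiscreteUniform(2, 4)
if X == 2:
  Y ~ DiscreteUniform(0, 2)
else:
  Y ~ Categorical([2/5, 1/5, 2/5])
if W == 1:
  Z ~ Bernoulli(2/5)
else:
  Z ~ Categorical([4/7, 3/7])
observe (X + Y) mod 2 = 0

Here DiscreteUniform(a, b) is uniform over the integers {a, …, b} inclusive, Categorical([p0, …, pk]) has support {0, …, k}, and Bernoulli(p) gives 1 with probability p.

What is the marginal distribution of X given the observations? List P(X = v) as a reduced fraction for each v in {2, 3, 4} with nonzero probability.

Enumerate traces; 20 have nonzero weight after conditioning:
  (W=0, X=2, Y=0, Z=0) weight 2/63
  (W=0, X=2, Y=0, Z=1) weight 1/42
  (W=0, X=2, Y=2, Z=0) weight 2/63
  (W=0, X=2, Y=2, Z=1) weight 1/42
  (W=0, X=3, Y=1, Z=0) weight 2/105
  (W=0, X=3, Y=1, Z=1) weight 1/70
  (W=0, X=4, Y=0, Z=0) weight 4/105
  (W=0, X=4, Y=0, Z=1) weight 1/35
  … 12 more
Group by X:
  weight(X=2) = 2/9
  weight(X=3) = 1/15
  weight(X=4) = 4/15
Total weight = 2/9 + 1/15 + 4/15 = 5/9
P(X=2 | obs) = 2/9 / 5/9 = 2/5
P(X=3 | obs) = 1/15 / 5/9 = 3/25
P(X=4 | obs) = 4/15 / 5/9 = 12/25

P(X=2) = 2/5, P(X=3) = 3/25, P(X=4) = 12/25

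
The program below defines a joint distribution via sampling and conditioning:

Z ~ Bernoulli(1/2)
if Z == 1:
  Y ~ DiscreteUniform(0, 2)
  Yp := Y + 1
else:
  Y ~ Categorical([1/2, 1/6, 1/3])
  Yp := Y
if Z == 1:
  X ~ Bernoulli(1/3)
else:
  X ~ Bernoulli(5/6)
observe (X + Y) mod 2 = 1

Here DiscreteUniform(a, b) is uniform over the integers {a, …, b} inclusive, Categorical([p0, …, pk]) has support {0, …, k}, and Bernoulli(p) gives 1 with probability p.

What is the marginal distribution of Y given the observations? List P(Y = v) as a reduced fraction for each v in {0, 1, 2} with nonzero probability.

Enumerate traces; 6 have nonzero weight after conditioning:
  (Z=0, Y=0, X=1) weight 5/24
  (Z=0, Y=1, X=0) weight 1/72
  (Z=0, Y=2, X=1) weight 5/36
  (Z=1, Y=0, X=1) weight 1/18
  (Z=1, Y=1, X=0) weight 1/9
  (Z=1, Y=2, X=1) weight 1/18
Group by Y:
  weight(Y=0) = 19/72
  weight(Y=1) = 1/8
  weight(Y=2) = 7/36
Total weight = 19/72 + 1/8 + 7/36 = 7/12
P(Y=0 | obs) = 19/72 / 7/12 = 19/42
P(Y=1 | obs) = 1/8 / 7/12 = 3/14
P(Y=2 | obs) = 7/36 / 7/12 = 1/3

P(Y=0) = 19/42, P(Y=1) = 3/14, P(Y=2) = 1/3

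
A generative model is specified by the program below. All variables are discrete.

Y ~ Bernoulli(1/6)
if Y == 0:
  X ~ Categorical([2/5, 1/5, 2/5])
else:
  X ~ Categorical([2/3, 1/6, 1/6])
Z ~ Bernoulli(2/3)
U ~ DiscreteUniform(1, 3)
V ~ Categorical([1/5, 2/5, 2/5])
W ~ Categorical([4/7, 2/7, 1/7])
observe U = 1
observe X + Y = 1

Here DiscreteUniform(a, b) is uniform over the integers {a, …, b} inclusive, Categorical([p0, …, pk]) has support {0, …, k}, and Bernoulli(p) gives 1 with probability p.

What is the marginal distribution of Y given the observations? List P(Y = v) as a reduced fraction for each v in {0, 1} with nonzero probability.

Enumerate traces; 36 have nonzero weight after conditioning:
  (Y=0, X=1, Z=0, U=1, V=0, W=0) weight 2/945
  (Y=0, X=1, Z=0, U=1, V=0, W=1) weight 1/945
  (Y=0, X=1, Z=0, U=1, V=0, W=2) weight 1/1890
  (Y=0, X=1, Z=0, U=1, V=1, W=0) weight 4/945
  (Y=0, X=1, Z=0, U=1, V=1, W=1) weight 2/945
  (Y=0, X=1, Z=0, U=1, V=1, W=2) weight 1/945
  (Y=0, X=1, Z=0, U=1, V=2, W=0) weight 4/945
  (Y=0, X=1, Z=0, U=1, V=2, W=1) weight 2/945
  (Y=1, X=0, Z=0, U=1, V=0, W=0) weight 4/2835
  … 27 more
Group by Y:
  weight(Y=0) = 1/18
  weight(Y=1) = 1/27
Total weight = 1/18 + 1/27 = 5/54
P(Y=0 | obs) = 1/18 / 5/54 = 3/5
P(Y=1 | obs) = 1/27 / 5/54 = 2/5

P(Y=0) = 3/5, P(Y=1) = 2/5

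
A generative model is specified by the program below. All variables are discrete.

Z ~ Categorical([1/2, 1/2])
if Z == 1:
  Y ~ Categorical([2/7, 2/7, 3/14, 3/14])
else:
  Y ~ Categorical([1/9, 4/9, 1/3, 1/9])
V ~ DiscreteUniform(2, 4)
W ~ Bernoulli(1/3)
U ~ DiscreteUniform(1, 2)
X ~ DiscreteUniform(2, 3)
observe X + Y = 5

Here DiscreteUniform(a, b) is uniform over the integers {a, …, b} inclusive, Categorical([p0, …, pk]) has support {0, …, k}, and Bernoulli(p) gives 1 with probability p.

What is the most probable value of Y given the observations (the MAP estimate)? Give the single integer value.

argmax_v P(Y = v | obs) = 2

Enumerate traces; 48 have nonzero weight after conditioning:
  (Z=0, Y=2, V=2, W=0, U=1, X=3) weight 1/108
  (Z=0, Y=2, V=2, W=0, U=2, X=3) weight 1/108
  (Z=0, Y=2, V=2, W=1, U=1, X=3) weight 1/216
  (Z=0, Y=2, V=2, W=1, U=2, X=3) weight 1/216
  (Z=0, Y=2, V=3, W=0, U=1, X=3) weight 1/108
  (Z=0, Y=2, V=3, W=0, U=2, X=3) weight 1/108
  (Z=0, Y=2, V=3, W=1, U=1, X=3) weight 1/216
  (Z=0, Y=2, V=3, W=1, U=2, X=3) weight 1/216
  (Z=0, Y=3, V=2, W=0, U=1, X=2) weight 1/324
  … 39 more
Group by Y:
  weight(Y=2) = 23/168
  weight(Y=3) = 41/504
Total weight = 23/168 + 41/504 = 55/252
P(Y=2 | obs) = 23/168 / 55/252 = 69/110
P(Y=3 | obs) = 41/504 / 55/252 = 41/110
argmax = 2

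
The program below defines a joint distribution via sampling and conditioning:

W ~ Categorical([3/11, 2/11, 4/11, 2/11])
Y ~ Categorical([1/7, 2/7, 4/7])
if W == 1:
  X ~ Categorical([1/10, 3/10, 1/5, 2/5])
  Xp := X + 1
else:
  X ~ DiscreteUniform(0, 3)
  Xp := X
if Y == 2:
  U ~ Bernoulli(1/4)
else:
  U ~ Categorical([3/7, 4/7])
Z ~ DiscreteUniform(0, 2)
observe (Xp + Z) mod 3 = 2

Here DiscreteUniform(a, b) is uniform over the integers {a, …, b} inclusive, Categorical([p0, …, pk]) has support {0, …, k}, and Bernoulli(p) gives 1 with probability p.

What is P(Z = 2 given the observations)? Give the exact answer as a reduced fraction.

Enumerate traces; 96 have nonzero weight after conditioning:
  (W=0, Y=0, X=0, U=0, Z=2) weight 3/2156
  (W=0, Y=0, X=0, U=1, Z=2) weight 1/539
  (W=0, Y=0, X=1, U=0, Z=1) weight 3/2156
  (W=0, Y=0, X=1, U=1, Z=1) weight 1/539
  (W=0, Y=0, X=2, U=0, Z=0) weight 3/2156
  (W=0, Y=0, X=2, U=1, Z=0) weight 1/539
  (W=0, Y=0, X=3, U=0, Z=2) weight 3/2156
  (W=0, Y=0, X=3, U=1, Z=2) weight 1/539
  … 88 more
Group by Z:
  weight(Z=0) = 19/220
  weight(Z=1) = 13/132
  weight(Z=2) = 49/330
Total weight = 19/220 + 13/132 + 49/330 = 1/3
P(Z=0 | obs) = 19/220 / 1/3 = 57/220
P(Z=1 | obs) = 13/132 / 1/3 = 13/44
P(Z=2 | obs) = 49/330 / 1/3 = 49/110

P(Z = 2 | obs) = 49/110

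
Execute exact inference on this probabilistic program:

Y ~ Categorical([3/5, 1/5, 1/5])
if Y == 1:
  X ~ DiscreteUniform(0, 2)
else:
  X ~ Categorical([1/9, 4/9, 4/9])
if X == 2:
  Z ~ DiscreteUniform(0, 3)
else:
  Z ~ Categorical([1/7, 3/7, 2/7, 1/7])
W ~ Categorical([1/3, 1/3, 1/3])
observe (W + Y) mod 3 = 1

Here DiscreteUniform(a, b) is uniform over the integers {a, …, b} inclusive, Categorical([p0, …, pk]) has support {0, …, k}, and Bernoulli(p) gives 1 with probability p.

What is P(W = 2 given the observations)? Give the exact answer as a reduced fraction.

P(W = 2 | obs) = 1/5

Enumerate traces; 36 have nonzero weight after conditioning:
  (Y=0, X=0, Z=0, W=1) weight 1/315
  (Y=0, X=0, Z=1, W=1) weight 1/105
  (Y=0, X=0, Z=2, W=1) weight 2/315
  (Y=0, X=0, Z=3, W=1) weight 1/315
  (Y=0, X=1, Z=0, W=1) weight 4/315
  (Y=0, X=1, Z=1, W=1) weight 4/105
  (Y=0, X=1, Z=2, W=1) weight 8/315
  (Y=0, X=1, Z=3, W=1) weight 4/315
  (Y=1, X=0, Z=0, W=0) weight 1/315
  (Y=2, X=0, Z=0, W=2) weight 1/945
  … 26 more
Group by W:
  weight(W=0) = 1/15
  weight(W=1) = 1/5
  weight(W=2) = 1/15
Total weight = 1/15 + 1/5 + 1/15 = 1/3
P(W=0 | obs) = 1/15 / 1/3 = 1/5
P(W=1 | obs) = 1/5 / 1/3 = 3/5
P(W=2 | obs) = 1/15 / 1/3 = 1/5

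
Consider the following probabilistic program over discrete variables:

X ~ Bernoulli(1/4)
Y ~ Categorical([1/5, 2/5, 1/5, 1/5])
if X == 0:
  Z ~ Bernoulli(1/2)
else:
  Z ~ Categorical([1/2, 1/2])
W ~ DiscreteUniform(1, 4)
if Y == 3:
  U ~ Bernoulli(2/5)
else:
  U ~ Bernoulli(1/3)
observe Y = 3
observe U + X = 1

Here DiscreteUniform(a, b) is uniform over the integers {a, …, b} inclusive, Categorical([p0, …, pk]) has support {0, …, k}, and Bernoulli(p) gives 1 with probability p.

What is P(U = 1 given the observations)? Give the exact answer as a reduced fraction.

P(U = 1 | obs) = 2/3

Enumerate traces; 16 have nonzero weight after conditioning:
  (X=0, Y=3, Z=0, W=1, U=1) weight 3/400
  (X=0, Y=3, Z=0, W=2, U=1) weight 3/400
  (X=0, Y=3, Z=0, W=3, U=1) weight 3/400
  (X=0, Y=3, Z=0, W=4, U=1) weight 3/400
  (X=0, Y=3, Z=1, W=1, U=1) weight 3/400
  (X=0, Y=3, Z=1, W=2, U=1) weight 3/400
  (X=0, Y=3, Z=1, W=3, U=1) weight 3/400
  (X=0, Y=3, Z=1, W=4, U=1) weight 3/400
  (X=1, Y=3, Z=0, W=1, U=0) weight 3/800
  … 7 more
Group by U:
  weight(U=0) = 3/100
  weight(U=1) = 3/50
Total weight = 3/100 + 3/50 = 9/100
P(U=0 | obs) = 3/100 / 9/100 = 1/3
P(U=1 | obs) = 3/50 / 9/100 = 2/3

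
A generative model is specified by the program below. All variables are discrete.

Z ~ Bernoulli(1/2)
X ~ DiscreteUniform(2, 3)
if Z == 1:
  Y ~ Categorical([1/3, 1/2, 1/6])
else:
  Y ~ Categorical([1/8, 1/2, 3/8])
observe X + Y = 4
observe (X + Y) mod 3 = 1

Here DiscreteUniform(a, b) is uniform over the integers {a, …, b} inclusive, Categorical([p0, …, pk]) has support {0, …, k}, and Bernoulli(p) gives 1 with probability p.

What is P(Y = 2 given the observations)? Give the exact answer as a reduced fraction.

Enumerate traces; 4 have nonzero weight after conditioning:
  (Z=0, X=2, Y=2) weight 3/32
  (Z=0, X=3, Y=1) weight 1/8
  (Z=1, X=2, Y=2) weight 1/24
  (Z=1, X=3, Y=1) weight 1/8
Group by Y:
  weight(Y=1) = 1/4
  weight(Y=2) = 13/96
Total weight = 1/4 + 13/96 = 37/96
P(Y=1 | obs) = 1/4 / 37/96 = 24/37
P(Y=2 | obs) = 13/96 / 37/96 = 13/37

P(Y = 2 | obs) = 13/37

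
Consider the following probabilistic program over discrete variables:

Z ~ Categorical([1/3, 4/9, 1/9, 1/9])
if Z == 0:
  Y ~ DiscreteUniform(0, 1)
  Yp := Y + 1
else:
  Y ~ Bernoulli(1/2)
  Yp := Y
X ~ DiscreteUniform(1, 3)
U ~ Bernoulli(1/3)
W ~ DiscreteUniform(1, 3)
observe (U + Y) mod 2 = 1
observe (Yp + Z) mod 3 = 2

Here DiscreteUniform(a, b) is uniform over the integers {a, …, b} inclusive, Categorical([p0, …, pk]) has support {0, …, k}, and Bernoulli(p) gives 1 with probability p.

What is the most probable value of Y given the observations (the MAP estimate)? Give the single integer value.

argmax_v P(Y = v | obs) = 1

Enumerate traces; 27 have nonzero weight after conditioning:
  (Z=0, Y=1, X=1, U=0, W=1) weight 1/81
  (Z=0, Y=1, X=1, U=0, W=2) weight 1/81
  (Z=0, Y=1, X=1, U=0, W=3) weight 1/81
  (Z=0, Y=1, X=2, U=0, W=1) weight 1/81
  (Z=0, Y=1, X=2, U=0, W=2) weight 1/81
  (Z=0, Y=1, X=2, U=0, W=3) weight 1/81
  (Z=0, Y=1, X=3, U=0, W=1) weight 1/81
  (Z=0, Y=1, X=3, U=0, W=2) weight 1/81
  (Z=2, Y=0, X=1, U=1, W=1) weight 1/486
  … 18 more
Group by Y:
  weight(Y=0) = 1/54
  weight(Y=1) = 7/27
Total weight = 1/54 + 7/27 = 5/18
P(Y=0 | obs) = 1/54 / 5/18 = 1/15
P(Y=1 | obs) = 7/27 / 5/18 = 14/15
argmax = 1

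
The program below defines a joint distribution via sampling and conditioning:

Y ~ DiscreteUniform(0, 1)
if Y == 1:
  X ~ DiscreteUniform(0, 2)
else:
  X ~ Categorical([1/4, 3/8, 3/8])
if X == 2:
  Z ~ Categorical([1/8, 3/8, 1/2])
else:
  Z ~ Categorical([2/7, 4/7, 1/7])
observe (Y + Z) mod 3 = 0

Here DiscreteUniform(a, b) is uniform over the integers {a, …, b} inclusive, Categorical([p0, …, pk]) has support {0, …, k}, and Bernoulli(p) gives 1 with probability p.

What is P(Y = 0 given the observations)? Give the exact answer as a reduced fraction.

Enumerate traces; 6 have nonzero weight after conditioning:
  (Y=0, X=0, Z=0) weight 1/28
  (Y=0, X=1, Z=0) weight 3/56
  (Y=0, X=2, Z=0) weight 3/128
  (Y=1, X=0, Z=2) weight 1/42
  (Y=1, X=1, Z=2) weight 1/42
  (Y=1, X=2, Z=2) weight 1/12
Group by Y:
  weight(Y=0) = 101/896
  weight(Y=1) = 11/84
Total weight = 101/896 + 11/84 = 655/2688
P(Y=0 | obs) = 101/896 / 655/2688 = 303/655
P(Y=1 | obs) = 11/84 / 655/2688 = 352/655

P(Y = 0 | obs) = 303/655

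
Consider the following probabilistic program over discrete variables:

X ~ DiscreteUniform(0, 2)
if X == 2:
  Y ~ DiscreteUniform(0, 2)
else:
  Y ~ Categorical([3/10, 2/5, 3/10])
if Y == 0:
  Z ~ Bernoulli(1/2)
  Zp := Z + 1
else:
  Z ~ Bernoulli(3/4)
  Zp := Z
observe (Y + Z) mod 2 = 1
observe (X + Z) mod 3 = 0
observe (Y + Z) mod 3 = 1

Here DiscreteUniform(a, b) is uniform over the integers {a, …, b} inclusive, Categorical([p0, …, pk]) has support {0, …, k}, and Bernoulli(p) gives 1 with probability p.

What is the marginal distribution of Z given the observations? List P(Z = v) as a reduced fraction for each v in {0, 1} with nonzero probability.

P(Z=0) = 3/8, P(Z=1) = 5/8

Enumerate traces; 2 have nonzero weight after conditioning:
  (X=0, Y=1, Z=0) weight 1/30
  (X=2, Y=0, Z=1) weight 1/18
Group by Z:
  weight(Z=0) = 1/30
  weight(Z=1) = 1/18
Total weight = 1/30 + 1/18 = 4/45
P(Z=0 | obs) = 1/30 / 4/45 = 3/8
P(Z=1 | obs) = 1/18 / 4/45 = 5/8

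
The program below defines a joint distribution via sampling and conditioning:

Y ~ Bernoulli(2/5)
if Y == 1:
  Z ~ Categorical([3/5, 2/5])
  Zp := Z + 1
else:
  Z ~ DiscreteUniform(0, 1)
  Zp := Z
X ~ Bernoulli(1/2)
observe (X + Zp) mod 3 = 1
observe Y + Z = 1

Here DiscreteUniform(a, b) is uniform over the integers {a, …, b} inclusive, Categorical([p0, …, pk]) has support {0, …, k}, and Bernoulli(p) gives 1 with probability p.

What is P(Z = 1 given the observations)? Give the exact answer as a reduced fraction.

Enumerate traces; 2 have nonzero weight after conditioning:
  (Y=0, Z=1, X=0) weight 3/20
  (Y=1, Z=0, X=0) weight 3/25
Group by Z:
  weight(Z=0) = 3/25
  weight(Z=1) = 3/20
Total weight = 3/25 + 3/20 = 27/100
P(Z=0 | obs) = 3/25 / 27/100 = 4/9
P(Z=1 | obs) = 3/20 / 27/100 = 5/9

P(Z = 1 | obs) = 5/9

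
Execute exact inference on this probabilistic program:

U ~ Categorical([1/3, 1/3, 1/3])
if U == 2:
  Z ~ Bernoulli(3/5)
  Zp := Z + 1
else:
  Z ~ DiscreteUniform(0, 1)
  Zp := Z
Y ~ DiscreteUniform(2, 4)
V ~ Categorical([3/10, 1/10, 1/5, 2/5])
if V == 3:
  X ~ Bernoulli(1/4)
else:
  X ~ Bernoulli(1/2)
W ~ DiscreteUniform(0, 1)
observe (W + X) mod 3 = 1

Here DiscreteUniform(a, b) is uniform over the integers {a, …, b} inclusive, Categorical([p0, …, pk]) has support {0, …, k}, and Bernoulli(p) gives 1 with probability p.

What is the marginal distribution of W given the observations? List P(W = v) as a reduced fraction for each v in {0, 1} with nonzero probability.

P(W=0) = 2/5, P(W=1) = 3/5

Enumerate traces; 144 have nonzero weight after conditioning:
  (U=0, Z=0, Y=2, V=0, X=0, W=1) weight 1/240
  (U=0, Z=0, Y=2, V=0, X=1, W=0) weight 1/240
  (U=0, Z=0, Y=2, V=1, X=0, W=1) weight 1/720
  (U=0, Z=0, Y=2, V=1, X=1, W=0) weight 1/720
  (U=0, Z=0, Y=2, V=2, X=0, W=1) weight 1/360
  (U=0, Z=0, Y=2, V=2, X=1, W=0) weight 1/360
  (U=0, Z=0, Y=2, V=3, X=0, W=1) weight 1/120
  (U=0, Z=0, Y=2, V=3, X=1, W=0) weight 1/360
  … 136 more
Group by W:
  weight(W=0) = 1/5
  weight(W=1) = 3/10
Total weight = 1/5 + 3/10 = 1/2
P(W=0 | obs) = 1/5 / 1/2 = 2/5
P(W=1 | obs) = 3/10 / 1/2 = 3/5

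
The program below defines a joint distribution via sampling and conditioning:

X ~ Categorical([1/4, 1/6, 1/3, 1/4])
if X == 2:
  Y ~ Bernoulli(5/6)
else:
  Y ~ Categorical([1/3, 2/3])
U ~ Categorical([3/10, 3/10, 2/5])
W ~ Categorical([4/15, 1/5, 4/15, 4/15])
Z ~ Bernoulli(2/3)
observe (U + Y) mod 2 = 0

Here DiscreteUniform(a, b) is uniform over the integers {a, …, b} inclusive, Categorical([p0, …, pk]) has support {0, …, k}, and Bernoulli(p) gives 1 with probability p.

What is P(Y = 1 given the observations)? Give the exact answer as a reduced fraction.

P(Y = 1 | obs) = 39/74

Enumerate traces; 96 have nonzero weight after conditioning:
  (X=0, Y=0, U=0, W=0, Z=0) weight 1/450
  (X=0, Y=0, U=0, W=0, Z=1) weight 1/225
  (X=0, Y=0, U=0, W=1, Z=0) weight 1/600
  (X=0, Y=0, U=0, W=1, Z=1) weight 1/300
  (X=0, Y=0, U=0, W=2, Z=0) weight 1/450
  (X=0, Y=0, U=0, W=2, Z=1) weight 1/225
  (X=0, Y=0, U=0, W=3, Z=0) weight 1/450
  (X=0, Y=0, U=0, W=3, Z=1) weight 1/225
  (X=0, Y=1, U=1, W=0, Z=0) weight 1/225
  … 87 more
Group by Y:
  weight(Y=0) = 7/36
  weight(Y=1) = 13/60
Total weight = 7/36 + 13/60 = 37/90
P(Y=0 | obs) = 7/36 / 37/90 = 35/74
P(Y=1 | obs) = 13/60 / 37/90 = 39/74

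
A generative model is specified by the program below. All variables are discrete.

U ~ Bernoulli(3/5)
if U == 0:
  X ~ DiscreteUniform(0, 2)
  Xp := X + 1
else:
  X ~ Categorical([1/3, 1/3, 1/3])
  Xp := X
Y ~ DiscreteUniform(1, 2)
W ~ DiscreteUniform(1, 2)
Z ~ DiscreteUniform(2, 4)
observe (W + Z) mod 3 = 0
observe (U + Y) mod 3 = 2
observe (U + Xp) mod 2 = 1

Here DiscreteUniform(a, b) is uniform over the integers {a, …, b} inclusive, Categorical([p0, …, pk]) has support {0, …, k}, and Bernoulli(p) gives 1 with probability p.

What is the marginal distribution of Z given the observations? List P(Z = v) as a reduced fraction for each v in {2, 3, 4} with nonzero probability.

P(Z=2) = 1/2, P(Z=4) = 1/2

Enumerate traces; 8 have nonzero weight after conditioning:
  (U=0, X=0, Y=2, W=1, Z=2) weight 1/90
  (U=0, X=0, Y=2, W=2, Z=4) weight 1/90
  (U=0, X=2, Y=2, W=1, Z=2) weight 1/90
  (U=0, X=2, Y=2, W=2, Z=4) weight 1/90
  (U=1, X=0, Y=1, W=1, Z=2) weight 1/60
  (U=1, X=0, Y=1, W=2, Z=4) weight 1/60
  (U=1, X=2, Y=1, W=1, Z=2) weight 1/60
  (U=1, X=2, Y=1, W=2, Z=4) weight 1/60
Group by Z:
  weight(Z=2) = 1/18
  weight(Z=4) = 1/18
Total weight = 1/18 + 1/18 = 1/9
P(Z=2 | obs) = 1/18 / 1/9 = 1/2
P(Z=4 | obs) = 1/18 / 1/9 = 1/2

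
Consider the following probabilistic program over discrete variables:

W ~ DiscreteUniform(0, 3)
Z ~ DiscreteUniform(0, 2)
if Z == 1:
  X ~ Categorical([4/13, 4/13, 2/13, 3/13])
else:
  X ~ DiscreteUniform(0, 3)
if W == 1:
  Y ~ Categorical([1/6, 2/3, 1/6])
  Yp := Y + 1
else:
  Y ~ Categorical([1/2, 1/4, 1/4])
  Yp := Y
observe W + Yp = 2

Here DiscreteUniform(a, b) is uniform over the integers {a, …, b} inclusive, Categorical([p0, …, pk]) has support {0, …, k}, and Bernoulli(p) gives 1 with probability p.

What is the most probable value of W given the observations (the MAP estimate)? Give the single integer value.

Enumerate traces; 36 have nonzero weight after conditioning:
  (W=0, Z=0, X=0, Y=2) weight 1/192
  (W=0, Z=0, X=1, Y=2) weight 1/192
  (W=0, Z=0, X=2, Y=2) weight 1/192
  (W=0, Z=0, X=3, Y=2) weight 1/192
  (W=0, Z=1, X=0, Y=2) weight 1/156
  (W=0, Z=1, X=1, Y=2) weight 1/156
  (W=0, Z=1, X=2, Y=2) weight 1/312
  (W=0, Z=1, X=3, Y=2) weight 1/208
  (W=1, Z=0, X=0, Y=0) weight 1/288
  (W=2, Z=0, X=0, Y=0) weight 1/96
  … 26 more
Group by W:
  weight(W=0) = 1/16
  weight(W=1) = 1/24
  weight(W=2) = 1/8
Total weight = 1/16 + 1/24 + 1/8 = 11/48
P(W=0 | obs) = 1/16 / 11/48 = 3/11
P(W=1 | obs) = 1/24 / 11/48 = 2/11
P(W=2 | obs) = 1/8 / 11/48 = 6/11
argmax = 2

argmax_v P(W = v | obs) = 2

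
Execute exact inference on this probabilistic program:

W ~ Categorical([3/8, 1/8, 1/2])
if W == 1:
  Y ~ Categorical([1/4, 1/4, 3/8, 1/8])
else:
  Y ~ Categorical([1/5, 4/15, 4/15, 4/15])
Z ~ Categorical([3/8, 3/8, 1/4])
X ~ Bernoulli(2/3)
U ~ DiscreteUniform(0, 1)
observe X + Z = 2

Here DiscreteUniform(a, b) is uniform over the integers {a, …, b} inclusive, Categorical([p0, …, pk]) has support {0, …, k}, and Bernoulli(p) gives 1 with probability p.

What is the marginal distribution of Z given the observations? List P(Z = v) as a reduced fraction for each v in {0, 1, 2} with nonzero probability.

P(Z=1) = 3/4, P(Z=2) = 1/4

Enumerate traces; 48 have nonzero weight after conditioning:
  (W=0, Y=0, Z=1, X=1, U=0) weight 3/320
  (W=0, Y=0, Z=1, X=1, U=1) weight 3/320
  (W=0, Y=0, Z=2, X=0, U=0) weight 1/320
  (W=0, Y=0, Z=2, X=0, U=1) weight 1/320
  (W=0, Y=1, Z=1, X=1, U=0) weight 1/80
  (W=0, Y=1, Z=1, X=1, U=1) weight 1/80
  (W=0, Y=1, Z=2, X=0, U=0) weight 1/240
  (W=0, Y=1, Z=2, X=0, U=1) weight 1/240
  … 40 more
Group by Z:
  weight(Z=1) = 1/4
  weight(Z=2) = 1/12
Total weight = 1/4 + 1/12 = 1/3
P(Z=1 | obs) = 1/4 / 1/3 = 3/4
P(Z=2 | obs) = 1/12 / 1/3 = 1/4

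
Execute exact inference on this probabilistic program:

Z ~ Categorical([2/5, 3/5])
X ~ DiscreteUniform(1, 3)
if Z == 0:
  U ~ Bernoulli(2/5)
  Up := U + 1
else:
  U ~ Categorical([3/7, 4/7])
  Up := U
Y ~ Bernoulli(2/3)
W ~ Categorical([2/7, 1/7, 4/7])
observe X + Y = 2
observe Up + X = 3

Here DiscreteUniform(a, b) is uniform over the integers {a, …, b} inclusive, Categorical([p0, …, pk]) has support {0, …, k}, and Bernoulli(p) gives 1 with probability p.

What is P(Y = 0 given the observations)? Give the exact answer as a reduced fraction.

Enumerate traces; 9 have nonzero weight after conditioning:
  (Z=0, X=1, U=1, Y=1, W=0) weight 16/1575
  (Z=0, X=1, U=1, Y=1, W=1) weight 8/1575
  (Z=0, X=1, U=1, Y=1, W=2) weight 32/1575
  (Z=0, X=2, U=0, Y=0, W=0) weight 4/525
  (Z=0, X=2, U=0, Y=0, W=1) weight 2/525
  (Z=0, X=2, U=0, Y=0, W=2) weight 8/525
  (Z=1, X=2, U=1, Y=0, W=0) weight 8/735
  (Z=1, X=2, U=1, Y=0, W=1) weight 4/735
  … 1 more
Group by Y:
  weight(Y=0) = 34/525
  weight(Y=1) = 8/225
Total weight = 34/525 + 8/225 = 158/1575
P(Y=0 | obs) = 34/525 / 158/1575 = 51/79
P(Y=1 | obs) = 8/225 / 158/1575 = 28/79

P(Y = 0 | obs) = 51/79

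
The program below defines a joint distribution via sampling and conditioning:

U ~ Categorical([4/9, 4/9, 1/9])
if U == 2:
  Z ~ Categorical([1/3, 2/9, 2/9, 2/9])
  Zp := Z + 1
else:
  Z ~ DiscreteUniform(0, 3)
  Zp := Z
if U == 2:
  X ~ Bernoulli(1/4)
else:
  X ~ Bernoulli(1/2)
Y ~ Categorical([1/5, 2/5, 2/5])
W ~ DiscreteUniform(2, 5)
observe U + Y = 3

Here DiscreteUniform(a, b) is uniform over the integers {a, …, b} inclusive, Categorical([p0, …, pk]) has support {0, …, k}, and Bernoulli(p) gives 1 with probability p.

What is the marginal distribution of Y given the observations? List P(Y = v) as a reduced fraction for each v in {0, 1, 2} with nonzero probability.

P(Y=1) = 1/5, P(Y=2) = 4/5

Enumerate traces; 64 have nonzero weight after conditioning:
  (U=1, Z=0, X=0, Y=2, W=2) weight 1/180
  (U=1, Z=0, X=0, Y=2, W=3) weight 1/180
  (U=1, Z=0, X=0, Y=2, W=4) weight 1/180
  (U=1, Z=0, X=0, Y=2, W=5) weight 1/180
  (U=1, Z=0, X=1, Y=2, W=2) weight 1/180
  (U=1, Z=0, X=1, Y=2, W=3) weight 1/180
  (U=1, Z=0, X=1, Y=2, W=4) weight 1/180
  (U=1, Z=0, X=1, Y=2, W=5) weight 1/180
  (U=2, Z=0, X=0, Y=1, W=2) weight 1/360
  … 55 more
Group by Y:
  weight(Y=1) = 2/45
  weight(Y=2) = 8/45
Total weight = 2/45 + 8/45 = 2/9
P(Y=1 | obs) = 2/45 / 2/9 = 1/5
P(Y=2 | obs) = 8/45 / 2/9 = 4/5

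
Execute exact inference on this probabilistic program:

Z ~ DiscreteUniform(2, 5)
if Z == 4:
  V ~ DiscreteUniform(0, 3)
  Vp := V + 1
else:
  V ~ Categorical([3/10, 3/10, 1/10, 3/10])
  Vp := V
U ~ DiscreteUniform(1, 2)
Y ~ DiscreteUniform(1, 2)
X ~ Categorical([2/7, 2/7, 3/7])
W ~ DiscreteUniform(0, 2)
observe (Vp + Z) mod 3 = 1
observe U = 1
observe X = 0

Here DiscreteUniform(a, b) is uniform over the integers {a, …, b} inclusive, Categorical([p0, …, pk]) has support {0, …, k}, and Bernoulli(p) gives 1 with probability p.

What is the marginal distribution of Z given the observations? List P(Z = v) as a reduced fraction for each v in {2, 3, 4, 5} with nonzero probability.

P(Z=2) = 2/15, P(Z=3) = 2/5, P(Z=4) = 1/3, P(Z=5) = 2/15

Enumerate traces; 24 have nonzero weight after conditioning:
  (Z=2, V=2, U=1, Y=1, X=0, W=0) weight 1/1680
  (Z=2, V=2, U=1, Y=1, X=0, W=1) weight 1/1680
  (Z=2, V=2, U=1, Y=1, X=0, W=2) weight 1/1680
  (Z=2, V=2, U=1, Y=2, X=0, W=0) weight 1/1680
  (Z=2, V=2, U=1, Y=2, X=0, W=1) weight 1/1680
  (Z=2, V=2, U=1, Y=2, X=0, W=2) weight 1/1680
  (Z=3, V=1, U=1, Y=1, X=0, W=0) weight 1/560
  (Z=3, V=1, U=1, Y=1, X=0, W=1) weight 1/560
  (Z=4, V=2, U=1, Y=1, X=0, W=0) weight 1/672
  (Z=5, V=2, U=1, Y=1, X=0, W=0) weight 1/1680
  … 14 more
Group by Z:
  weight(Z=2) = 1/280
  weight(Z=3) = 3/280
  weight(Z=4) = 1/112
  weight(Z=5) = 1/280
Total weight = 1/280 + 3/280 + 1/112 + 1/280 = 3/112
P(Z=2 | obs) = 1/280 / 3/112 = 2/15
P(Z=3 | obs) = 3/280 / 3/112 = 2/5
P(Z=4 | obs) = 1/112 / 3/112 = 1/3
P(Z=5 | obs) = 1/280 / 3/112 = 2/15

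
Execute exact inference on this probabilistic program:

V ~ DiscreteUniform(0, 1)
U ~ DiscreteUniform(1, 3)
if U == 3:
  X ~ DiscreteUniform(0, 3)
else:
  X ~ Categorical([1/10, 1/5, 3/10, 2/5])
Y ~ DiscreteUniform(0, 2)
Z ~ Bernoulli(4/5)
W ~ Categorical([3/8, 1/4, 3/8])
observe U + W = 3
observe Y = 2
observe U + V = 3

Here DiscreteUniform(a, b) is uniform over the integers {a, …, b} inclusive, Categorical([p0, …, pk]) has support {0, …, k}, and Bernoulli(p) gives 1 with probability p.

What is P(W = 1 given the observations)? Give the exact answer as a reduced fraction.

Enumerate traces; 16 have nonzero weight after conditioning:
  (V=0, U=3, X=0, Y=2, Z=0, W=0) weight 1/960
  (V=0, U=3, X=0, Y=2, Z=1, W=0) weight 1/240
  (V=0, U=3, X=1, Y=2, Z=0, W=0) weight 1/960
  (V=0, U=3, X=1, Y=2, Z=1, W=0) weight 1/240
  (V=0, U=3, X=2, Y=2, Z=0, W=0) weight 1/960
  (V=0, U=3, X=2, Y=2, Z=1, W=0) weight 1/240
  (V=0, U=3, X=3, Y=2, Z=0, W=0) weight 1/960
  (V=0, U=3, X=3, Y=2, Z=1, W=0) weight 1/240
  (V=1, U=2, X=0, Y=2, Z=0, W=1) weight 1/3600
  … 7 more
Group by W:
  weight(W=0) = 1/48
  weight(W=1) = 1/72
Total weight = 1/48 + 1/72 = 5/144
P(W=0 | obs) = 1/48 / 5/144 = 3/5
P(W=1 | obs) = 1/72 / 5/144 = 2/5

P(W = 1 | obs) = 2/5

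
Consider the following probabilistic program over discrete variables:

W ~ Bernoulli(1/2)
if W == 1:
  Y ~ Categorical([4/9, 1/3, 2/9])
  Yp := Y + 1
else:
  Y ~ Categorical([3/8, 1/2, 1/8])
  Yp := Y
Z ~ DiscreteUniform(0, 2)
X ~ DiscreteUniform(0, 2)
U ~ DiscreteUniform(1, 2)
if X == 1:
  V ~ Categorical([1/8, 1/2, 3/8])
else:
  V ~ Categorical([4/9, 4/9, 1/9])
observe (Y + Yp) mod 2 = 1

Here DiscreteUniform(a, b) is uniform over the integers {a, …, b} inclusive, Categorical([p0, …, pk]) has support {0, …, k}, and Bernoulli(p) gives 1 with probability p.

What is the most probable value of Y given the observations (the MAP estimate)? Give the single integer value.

argmax_v P(Y = v | obs) = 0

Enumerate traces; 162 have nonzero weight after conditioning:
  (W=1, Y=0, Z=0, X=0, U=1, V=0) weight 4/729
  (W=1, Y=0, Z=0, X=0, U=1, V=1) weight 4/729
  (W=1, Y=0, Z=0, X=0, U=1, V=2) weight 1/729
  (W=1, Y=0, Z=0, X=0, U=2, V=0) weight 4/729
  (W=1, Y=0, Z=0, X=0, U=2, V=1) weight 4/729
  (W=1, Y=0, Z=0, X=0, U=2, V=2) weight 1/729
  (W=1, Y=0, Z=0, X=1, U=1, V=0) weight 1/648
  (W=1, Y=0, Z=0, X=1, U=1, V=1) weight 1/162
  (W=1, Y=1, Z=0, X=0, U=1, V=0) weight 1/243
  (W=1, Y=2, Z=0, X=0, U=1, V=0) weight 2/729
  … 152 more
Group by Y:
  weight(Y=0) = 2/9
  weight(Y=1) = 1/6
  weight(Y=2) = 1/9
Total weight = 2/9 + 1/6 + 1/9 = 1/2
P(Y=0 | obs) = 2/9 / 1/2 = 4/9
P(Y=1 | obs) = 1/6 / 1/2 = 1/3
P(Y=2 | obs) = 1/9 / 1/2 = 2/9
argmax = 0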